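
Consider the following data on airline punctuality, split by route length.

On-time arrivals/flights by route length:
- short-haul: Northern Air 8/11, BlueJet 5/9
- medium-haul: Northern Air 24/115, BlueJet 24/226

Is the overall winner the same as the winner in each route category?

Yes

Short-haul: Northern Air 8/11 = 72.7%, BlueJet 5/9 = 55.6% → Northern Air
Medium-haul: Northern Air 24/115 = 20.9%, BlueJet 24/226 = 10.6% → Northern Air
Overall: Northern Air 32/126 = 25.4%, BlueJet 29/235 = 12.3% → Northern Air
Northern Air wins overall and in every route group — no reversal.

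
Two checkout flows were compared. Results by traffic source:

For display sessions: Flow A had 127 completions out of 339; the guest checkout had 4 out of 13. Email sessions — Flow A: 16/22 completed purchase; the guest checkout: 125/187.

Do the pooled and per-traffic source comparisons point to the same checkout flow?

Display: Flow A 127/339 = 37.5%, the guest checkout 4/13 = 30.8% → Flow A
Email: Flow A 16/22 = 72.7%, the guest checkout 125/187 = 66.8% → Flow A
Overall: Flow A 143/361 = 39.6%, the guest checkout 129/200 = 64.5% → the guest checkout
Flow A wins each traffic group but the guest checkout wins overall — the comparison reverses. Flow A's sessions skew toward display, which has a lower base rate.

No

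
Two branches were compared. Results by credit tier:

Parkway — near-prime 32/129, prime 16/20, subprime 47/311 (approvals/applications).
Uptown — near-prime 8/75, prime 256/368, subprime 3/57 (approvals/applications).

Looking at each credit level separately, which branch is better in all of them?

Parkway

Near-prime: Parkway 32/129 = 24.8%, Uptown 8/75 = 10.7% → Parkway
Prime: Parkway 16/20 = 80.0%, Uptown 256/368 = 69.6% → Parkway
Subprime: Parkway 47/311 = 15.1%, Uptown 3/57 = 5.3% → Parkway
Parkway has the higher rate in all 3 groups.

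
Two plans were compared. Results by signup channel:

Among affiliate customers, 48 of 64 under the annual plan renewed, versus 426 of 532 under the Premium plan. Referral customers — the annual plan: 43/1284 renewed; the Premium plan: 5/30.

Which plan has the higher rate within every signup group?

the Premium plan

Affiliate: the annual plan 48/64 = 75.0%, the Premium plan 426/532 = 80.1% → the Premium plan
Referral: the annual plan 43/1284 = 3.3%, the Premium plan 5/30 = 16.7% → the Premium plan
The Premium plan has the higher rate in both groups.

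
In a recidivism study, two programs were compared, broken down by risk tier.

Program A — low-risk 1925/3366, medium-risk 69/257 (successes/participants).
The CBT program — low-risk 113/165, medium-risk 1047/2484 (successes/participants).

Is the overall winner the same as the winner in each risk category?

Low-risk: Program A 1925/3366 = 57.2%, the CBT program 113/165 = 68.5% → the CBT program
Medium-risk: Program A 69/257 = 26.8%, the CBT program 1047/2484 = 42.1% → the CBT program
Overall: Program A 1994/3623 = 55.0%, the CBT program 1160/2649 = 43.8% → Program A
The CBT program wins each risk group but Program A wins overall — the comparison reverses. The CBT program's participants skew toward medium-risk, which has a lower base rate.

No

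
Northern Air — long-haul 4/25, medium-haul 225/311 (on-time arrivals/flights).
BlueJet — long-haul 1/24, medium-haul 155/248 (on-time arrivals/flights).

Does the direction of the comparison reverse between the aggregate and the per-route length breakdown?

Long-haul: Northern Air 4/25 = 16.0%, BlueJet 1/24 = 4.2% → Northern Air
Medium-haul: Northern Air 225/311 = 72.3%, BlueJet 155/248 = 62.5% → Northern Air
Overall: Northern Air 229/336 = 68.2%, BlueJet 156/272 = 57.4% → Northern Air
Northern Air wins overall and in every route group — no reversal.

No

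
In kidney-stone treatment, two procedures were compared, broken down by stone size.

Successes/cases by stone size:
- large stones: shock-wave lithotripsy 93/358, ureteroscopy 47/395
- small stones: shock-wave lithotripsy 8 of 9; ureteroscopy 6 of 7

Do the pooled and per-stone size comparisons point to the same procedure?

Large stones: shock-wave lithotripsy 93/358 = 26.0%, ureteroscopy 47/395 = 11.9% → shock-wave lithotripsy
Small stones: shock-wave lithotripsy 8/9 = 88.9%, ureteroscopy 6/7 = 85.7% → shock-wave lithotripsy
Overall: shock-wave lithotripsy 101/367 = 27.5%, ureteroscopy 53/402 = 13.2% → shock-wave lithotripsy
Shock-wave lithotripsy wins overall and in every stone group — no reversal.

Yes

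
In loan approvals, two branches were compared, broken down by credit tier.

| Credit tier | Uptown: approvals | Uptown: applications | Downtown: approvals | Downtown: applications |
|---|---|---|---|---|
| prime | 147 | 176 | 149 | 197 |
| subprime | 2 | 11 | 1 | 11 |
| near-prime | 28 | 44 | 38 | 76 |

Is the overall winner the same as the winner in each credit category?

Prime: Uptown 147/176 = 83.5%, Downtown 149/197 = 75.6% → Uptown
Subprime: Uptown 2/11 = 18.2%, Downtown 1/11 = 9.1% → Uptown
Near-prime: Uptown 28/44 = 63.6%, Downtown 38/76 = 50.0% → Uptown
Overall: Uptown 177/231 = 76.6%, Downtown 188/284 = 66.2% → Uptown
Uptown wins overall and in every credit group — no reversal.

Yes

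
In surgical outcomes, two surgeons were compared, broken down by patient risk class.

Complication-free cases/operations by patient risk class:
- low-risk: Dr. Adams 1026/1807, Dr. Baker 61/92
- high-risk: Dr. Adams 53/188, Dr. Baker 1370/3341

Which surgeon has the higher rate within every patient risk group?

Low-risk: Dr. Adams 1026/1807 = 56.8%, Dr. Baker 61/92 = 66.3% → Dr. Baker
High-risk: Dr. Adams 53/188 = 28.2%, Dr. Baker 1370/3341 = 41.0% → Dr. Baker
Dr. Baker has the higher rate in both groups.

Dr. Baker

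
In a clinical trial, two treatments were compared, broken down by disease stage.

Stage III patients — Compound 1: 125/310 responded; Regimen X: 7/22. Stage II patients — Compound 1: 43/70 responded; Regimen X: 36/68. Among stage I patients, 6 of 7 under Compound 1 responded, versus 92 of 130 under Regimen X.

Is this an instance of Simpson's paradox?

Stage III: Compound 1 125/310 = 40.3%, Regimen X 7/22 = 31.8% → Compound 1
Stage II: Compound 1 43/70 = 61.4%, Regimen X 36/68 = 52.9% → Compound 1
Stage I: Compound 1 6/7 = 85.7%, Regimen X 92/130 = 70.8% → Compound 1
Overall: Compound 1 174/387 = 45.0%, Regimen X 135/220 = 61.4% → Regimen X
Compound 1 wins each disease group but Regimen X wins overall — the comparison reverses. Compound 1's patients skew toward stage III, which has a lower base rate.

Yes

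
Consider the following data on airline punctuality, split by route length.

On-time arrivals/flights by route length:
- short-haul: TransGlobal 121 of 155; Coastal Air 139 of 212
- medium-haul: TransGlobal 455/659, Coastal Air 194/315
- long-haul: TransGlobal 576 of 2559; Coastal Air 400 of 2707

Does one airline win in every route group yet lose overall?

No

Short-haul: TransGlobal 121/155 = 78.1%, Coastal Air 139/212 = 65.6% → TransGlobal
Medium-haul: TransGlobal 455/659 = 69.0%, Coastal Air 194/315 = 61.6% → TransGlobal
Long-haul: TransGlobal 576/2559 = 22.5%, Coastal Air 400/2707 = 14.8% → TransGlobal
Overall: TransGlobal 1152/3373 = 34.2%, Coastal Air 733/3234 = 22.7% → TransGlobal
TransGlobal wins overall and in every route group — no reversal.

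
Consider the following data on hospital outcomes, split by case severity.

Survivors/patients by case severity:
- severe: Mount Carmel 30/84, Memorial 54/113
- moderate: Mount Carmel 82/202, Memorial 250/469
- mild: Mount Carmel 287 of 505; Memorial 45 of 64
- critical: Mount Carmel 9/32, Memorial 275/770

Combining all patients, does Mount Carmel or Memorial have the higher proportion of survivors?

Severe: Mount Carmel 30/84 = 35.7%, Memorial 54/113 = 47.8% → Memorial
Moderate: Mount Carmel 82/202 = 40.6%, Memorial 250/469 = 53.3% → Memorial
Mild: Mount Carmel 287/505 = 56.8%, Memorial 45/64 = 70.3% → Memorial
Critical: Mount Carmel 9/32 = 28.1%, Memorial 275/770 = 35.7% → Memorial
Overall: Mount Carmel 408/823 = 49.6%, Memorial 624/1416 = 44.1% → Mount Carmel
(Memorial wins every case group but Mount Carmel wins overall — Memorial's patients skew toward the low-rate critical group.)

Mount Carmel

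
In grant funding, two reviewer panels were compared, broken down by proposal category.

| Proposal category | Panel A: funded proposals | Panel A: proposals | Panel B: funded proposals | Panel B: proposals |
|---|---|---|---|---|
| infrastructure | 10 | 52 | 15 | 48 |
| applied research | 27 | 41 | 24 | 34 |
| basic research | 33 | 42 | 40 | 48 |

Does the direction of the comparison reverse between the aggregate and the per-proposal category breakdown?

No

Infrastructure: Panel A 10/52 = 19.2%, Panel B 15/48 = 31.2% → Panel B
Applied research: Panel A 27/41 = 65.9%, Panel B 24/34 = 70.6% → Panel B
Basic research: Panel A 33/42 = 78.6%, Panel B 40/48 = 83.3% → Panel B
Overall: Panel A 70/135 = 51.9%, Panel B 79/130 = 60.8% → Panel B
Panel B wins overall and in every proposal group — no reversal.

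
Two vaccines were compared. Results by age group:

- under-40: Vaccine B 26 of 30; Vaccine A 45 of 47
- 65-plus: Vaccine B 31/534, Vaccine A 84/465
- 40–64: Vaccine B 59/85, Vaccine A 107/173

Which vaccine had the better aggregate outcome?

Under-40: Vaccine B 26/30 = 86.7%, Vaccine A 45/47 = 95.7% → Vaccine A
65-plus: Vaccine B 31/534 = 5.8%, Vaccine A 84/465 = 18.1% → Vaccine A
40–64: Vaccine B 59/85 = 69.4%, Vaccine A 107/173 = 61.8% → Vaccine B
Overall: Vaccine B 116/649 = 17.9%, Vaccine A 236/685 = 34.5% → Vaccine A
(Neither sweeps every age group, but Vaccine A has the higher pooled rate.)

Vaccine A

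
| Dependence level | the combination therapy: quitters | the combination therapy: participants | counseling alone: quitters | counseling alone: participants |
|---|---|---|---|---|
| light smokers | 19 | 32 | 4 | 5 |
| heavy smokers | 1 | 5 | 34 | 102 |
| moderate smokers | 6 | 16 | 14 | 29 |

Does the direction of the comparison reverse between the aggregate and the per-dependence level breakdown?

Light smokers: the combination therapy 19/32 = 59.4%, counseling alone 4/5 = 80.0% → counseling alone
Heavy smokers: the combination therapy 1/5 = 20.0%, counseling alone 34/102 = 33.3% → counseling alone
Moderate smokers: the combination therapy 6/16 = 37.5%, counseling alone 14/29 = 48.3% → counseling alone
Overall: the combination therapy 26/53 = 49.1%, counseling alone 52/136 = 38.2% → the combination therapy
Counseling alone wins each dependence group but the combination therapy wins overall — the comparison reverses. Counseling alone's participants skew toward heavy smokers, which has a lower base rate.

Yes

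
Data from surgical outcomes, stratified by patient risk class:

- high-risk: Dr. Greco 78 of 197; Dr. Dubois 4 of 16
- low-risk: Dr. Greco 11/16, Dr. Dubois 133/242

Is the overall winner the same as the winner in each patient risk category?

High-risk: Dr. Greco 78/197 = 39.6%, Dr. Dubois 4/16 = 25.0% → Dr. Greco
Low-risk: Dr. Greco 11/16 = 68.8%, Dr. Dubois 133/242 = 55.0% → Dr. Greco
Overall: Dr. Greco 89/213 = 41.8%, Dr. Dubois 137/258 = 53.1% → Dr. Dubois
Dr. Greco wins each patient risk group but Dr. Dubois wins overall — the comparison reverses. Dr. Greco's operations skew toward high-risk, which has a lower base rate.

No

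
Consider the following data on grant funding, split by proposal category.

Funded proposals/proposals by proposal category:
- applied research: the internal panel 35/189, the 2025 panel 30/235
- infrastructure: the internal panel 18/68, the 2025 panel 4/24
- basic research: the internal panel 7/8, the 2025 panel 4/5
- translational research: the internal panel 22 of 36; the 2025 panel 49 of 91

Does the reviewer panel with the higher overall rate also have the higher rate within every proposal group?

Applied research: the internal panel 35/189 = 18.5%, the 2025 panel 30/235 = 12.8% → the internal panel
Infrastructure: the internal panel 18/68 = 26.5%, the 2025 panel 4/24 = 16.7% → the internal panel
Basic research: the internal panel 7/8 = 87.5%, the 2025 panel 4/5 = 80.0% → the internal panel
Translational research: the internal panel 22/36 = 61.1%, the 2025 panel 49/91 = 53.8% → the internal panel
Overall: the internal panel 82/301 = 27.2%, the 2025 panel 87/355 = 24.5% → the internal panel
The internal panel wins overall and in every proposal group — no reversal.

Yes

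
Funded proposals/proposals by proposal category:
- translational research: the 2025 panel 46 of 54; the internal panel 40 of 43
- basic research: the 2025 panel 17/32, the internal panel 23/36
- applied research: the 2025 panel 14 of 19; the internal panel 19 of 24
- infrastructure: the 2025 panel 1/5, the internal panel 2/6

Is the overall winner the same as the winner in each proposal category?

Translational research: the 2025 panel 46/54 = 85.2%, the internal panel 40/43 = 93.0% → the internal panel
Basic research: the 2025 panel 17/32 = 53.1%, the internal panel 23/36 = 63.9% → the internal panel
Applied research: the 2025 panel 14/19 = 73.7%, the internal panel 19/24 = 79.2% → the internal panel
Infrastructure: the 2025 panel 1/5 = 20.0%, the internal panel 2/6 = 33.3% → the internal panel
Overall: the 2025 panel 78/110 = 70.9%, the internal panel 84/109 = 77.1% → the internal panel
The internal panel wins overall and in every proposal group — no reversal.

Yes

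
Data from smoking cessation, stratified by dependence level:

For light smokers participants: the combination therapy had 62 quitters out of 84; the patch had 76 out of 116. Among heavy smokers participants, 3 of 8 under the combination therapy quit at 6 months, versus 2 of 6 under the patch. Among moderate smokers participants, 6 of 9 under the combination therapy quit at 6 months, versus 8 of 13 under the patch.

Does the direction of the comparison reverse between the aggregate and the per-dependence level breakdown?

No

Light smokers: the combination therapy 62/84 = 73.8%, the patch 76/116 = 65.5% → the combination therapy
Heavy smokers: the combination therapy 3/8 = 37.5%, the patch 2/6 = 33.3% → the combination therapy
Moderate smokers: the combination therapy 6/9 = 66.7%, the patch 8/13 = 61.5% → the combination therapy
Overall: the combination therapy 71/101 = 70.3%, the patch 86/135 = 63.7% → the combination therapy
The combination therapy wins overall and in every dependence group — no reversal.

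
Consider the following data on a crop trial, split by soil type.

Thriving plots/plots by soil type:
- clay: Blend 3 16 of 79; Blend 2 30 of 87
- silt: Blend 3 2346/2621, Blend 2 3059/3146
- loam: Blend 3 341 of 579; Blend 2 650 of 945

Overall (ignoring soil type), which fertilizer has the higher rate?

Blend 2

Clay: Blend 3 16/79 = 20.3%, Blend 2 30/87 = 34.5% → Blend 2
Silt: Blend 3 2346/2621 = 89.5%, Blend 2 3059/3146 = 97.2% → Blend 2
Loam: Blend 3 341/579 = 58.9%, Blend 2 650/945 = 68.8% → Blend 2
Overall: Blend 3 2703/3279 = 82.4%, Blend 2 3739/4178 = 89.5% → Blend 2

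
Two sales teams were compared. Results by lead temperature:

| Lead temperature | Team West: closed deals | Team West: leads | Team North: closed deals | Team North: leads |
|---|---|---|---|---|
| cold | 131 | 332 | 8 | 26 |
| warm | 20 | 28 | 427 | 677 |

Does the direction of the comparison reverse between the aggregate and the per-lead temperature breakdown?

Yes

Cold: Team West 131/332 = 39.5%, Team North 8/26 = 30.8% → Team West
Warm: Team West 20/28 = 71.4%, Team North 427/677 = 63.1% → Team West
Overall: Team West 151/360 = 41.9%, Team North 435/703 = 61.9% → Team North
Team West wins each lead group but Team North wins overall — the comparison reverses. Team West's leads skew toward cold, which has a lower base rate.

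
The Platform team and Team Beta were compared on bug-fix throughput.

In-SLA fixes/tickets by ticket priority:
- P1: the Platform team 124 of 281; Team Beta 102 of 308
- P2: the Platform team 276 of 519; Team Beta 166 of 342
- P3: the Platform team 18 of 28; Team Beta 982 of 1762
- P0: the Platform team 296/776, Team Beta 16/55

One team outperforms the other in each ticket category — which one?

P1: the Platform team 124/281 = 44.1%, Team Beta 102/308 = 33.1% → the Platform team
P2: the Platform team 276/519 = 53.2%, Team Beta 166/342 = 48.5% → the Platform team
P3: the Platform team 18/28 = 64.3%, Team Beta 982/1762 = 55.7% → the Platform team
P0: the Platform team 296/776 = 38.1%, Team Beta 16/55 = 29.1% → the Platform team
The Platform team has the higher rate in all 4 groups.

the Platform team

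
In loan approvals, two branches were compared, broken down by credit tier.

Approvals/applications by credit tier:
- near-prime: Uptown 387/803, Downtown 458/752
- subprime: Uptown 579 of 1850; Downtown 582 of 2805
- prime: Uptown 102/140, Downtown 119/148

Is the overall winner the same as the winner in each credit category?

Near-prime: Uptown 387/803 = 48.2%, Downtown 458/752 = 60.9% → Downtown
Subprime: Uptown 579/1850 = 31.3%, Downtown 582/2805 = 20.7% → Uptown
Prime: Uptown 102/140 = 72.9%, Downtown 119/148 = 80.4% → Downtown
Overall: Uptown 1068/2793 = 38.2%, Downtown 1159/3705 = 31.3% → Uptown
Neither sweeps: Uptown wins 1 of 3 groups, Downtown wins 2. Uptown wins overall but not every group — no Simpson reversal.

No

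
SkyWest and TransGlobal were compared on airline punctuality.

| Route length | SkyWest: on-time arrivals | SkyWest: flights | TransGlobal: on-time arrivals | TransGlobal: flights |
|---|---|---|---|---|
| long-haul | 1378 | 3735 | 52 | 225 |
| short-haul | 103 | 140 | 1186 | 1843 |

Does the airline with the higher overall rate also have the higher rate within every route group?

No

Long-haul: SkyWest 1378/3735 = 36.9%, TransGlobal 52/225 = 23.1% → SkyWest
Short-haul: SkyWest 103/140 = 73.6%, TransGlobal 1186/1843 = 64.4% → SkyWest
Overall: SkyWest 1481/3875 = 38.2%, TransGlobal 1238/2068 = 59.9% → TransGlobal
SkyWest wins each route group but TransGlobal wins overall — the comparison reverses. SkyWest's flights skew toward long-haul, which has a lower base rate.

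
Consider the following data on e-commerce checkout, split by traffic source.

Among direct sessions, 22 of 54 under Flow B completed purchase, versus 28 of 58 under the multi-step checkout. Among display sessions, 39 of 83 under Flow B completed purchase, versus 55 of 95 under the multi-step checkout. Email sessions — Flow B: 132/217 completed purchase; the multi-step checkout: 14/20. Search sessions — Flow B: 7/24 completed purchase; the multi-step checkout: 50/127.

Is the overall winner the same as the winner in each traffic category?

No

Direct: Flow B 22/54 = 40.7%, the multi-step checkout 28/58 = 48.3% → the multi-step checkout
Display: Flow B 39/83 = 47.0%, the multi-step checkout 55/95 = 57.9% → the multi-step checkout
Email: Flow B 132/217 = 60.8%, the multi-step checkout 14/20 = 70.0% → the multi-step checkout
Search: Flow B 7/24 = 29.2%, the multi-step checkout 50/127 = 39.4% → the multi-step checkout
Overall: Flow B 200/378 = 52.9%, the multi-step checkout 147/300 = 49.0% → Flow B
The multi-step checkout wins each traffic group but Flow B wins overall — the comparison reverses. The multi-step checkout's sessions skew toward search, which has a lower base rate.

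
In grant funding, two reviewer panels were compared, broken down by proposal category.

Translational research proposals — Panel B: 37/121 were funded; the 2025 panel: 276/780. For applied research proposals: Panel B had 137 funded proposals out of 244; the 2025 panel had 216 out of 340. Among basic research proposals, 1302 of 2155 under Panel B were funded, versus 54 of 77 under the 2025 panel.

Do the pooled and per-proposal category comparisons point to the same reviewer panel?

Translational research: Panel B 37/121 = 30.6%, the 2025 panel 276/780 = 35.4% → the 2025 panel
Applied research: Panel B 137/244 = 56.1%, the 2025 panel 216/340 = 63.5% → the 2025 panel
Basic research: Panel B 1302/2155 = 60.4%, the 2025 panel 54/77 = 70.1% → the 2025 panel
Overall: Panel B 1476/2520 = 58.6%, the 2025 panel 546/1197 = 45.6% → Panel B
The 2025 panel wins each proposal group but Panel B wins overall — the comparison reverses. The 2025 panel's proposals skew toward translational research, which has a lower base rate.

No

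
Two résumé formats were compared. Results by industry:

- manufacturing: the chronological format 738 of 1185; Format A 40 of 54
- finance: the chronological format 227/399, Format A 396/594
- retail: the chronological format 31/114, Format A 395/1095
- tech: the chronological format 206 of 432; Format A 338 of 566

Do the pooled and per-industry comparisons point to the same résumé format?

Manufacturing: the chronological format 738/1185 = 62.3%, Format A 40/54 = 74.1% → Format A
Finance: the chronological format 227/399 = 56.9%, Format A 396/594 = 66.7% → Format A
Retail: the chronological format 31/114 = 27.2%, Format A 395/1095 = 36.1% → Format A
Tech: the chronological format 206/432 = 47.7%, Format A 338/566 = 59.7% → Format A
Overall: the chronological format 1202/2130 = 56.4%, Format A 1169/2309 = 50.6% → the chronological format
Format A wins each industry group but the chronological format wins overall — the comparison reverses. Format A's applications skew toward retail, which has a lower base rate.

No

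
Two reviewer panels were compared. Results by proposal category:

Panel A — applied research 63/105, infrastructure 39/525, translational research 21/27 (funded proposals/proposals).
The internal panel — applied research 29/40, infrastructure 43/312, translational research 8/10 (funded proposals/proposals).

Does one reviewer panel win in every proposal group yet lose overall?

No

Applied research: Panel A 63/105 = 60.0%, the internal panel 29/40 = 72.5% → the internal panel
Infrastructure: Panel A 39/525 = 7.4%, the internal panel 43/312 = 13.8% → the internal panel
Translational research: Panel A 21/27 = 77.8%, the internal panel 8/10 = 80.0% → the internal panel
Overall: Panel A 123/657 = 18.7%, the internal panel 80/362 = 22.1% → the internal panel
The internal panel wins overall and in every proposal group — no reversal.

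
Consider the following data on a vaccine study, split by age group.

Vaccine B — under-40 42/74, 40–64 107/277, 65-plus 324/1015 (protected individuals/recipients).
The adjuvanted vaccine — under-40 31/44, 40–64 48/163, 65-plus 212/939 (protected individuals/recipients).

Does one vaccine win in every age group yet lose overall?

No

Under-40: Vaccine B 42/74 = 56.8%, the adjuvanted vaccine 31/44 = 70.5% → the adjuvanted vaccine
40–64: Vaccine B 107/277 = 38.6%, the adjuvanted vaccine 48/163 = 29.4% → Vaccine B
65-plus: Vaccine B 324/1015 = 31.9%, the adjuvanted vaccine 212/939 = 22.6% → Vaccine B
Overall: Vaccine B 473/1366 = 34.6%, the adjuvanted vaccine 291/1146 = 25.4% → Vaccine B
Neither sweeps: Vaccine B wins 2 of 3 groups, the adjuvanted vaccine wins 1. Vaccine B wins overall but not every group — no Simpson reversal.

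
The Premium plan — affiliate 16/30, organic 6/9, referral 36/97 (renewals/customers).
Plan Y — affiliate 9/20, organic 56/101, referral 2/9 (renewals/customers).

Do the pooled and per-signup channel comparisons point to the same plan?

Affiliate: the Premium plan 16/30 = 53.3%, Plan Y 9/20 = 45.0% → the Premium plan
Organic: the Premium plan 6/9 = 66.7%, Plan Y 56/101 = 55.4% → the Premium plan
Referral: the Premium plan 36/97 = 37.1%, Plan Y 2/9 = 22.2% → the Premium plan
Overall: the Premium plan 58/136 = 42.6%, Plan Y 67/130 = 51.5% → Plan Y
The Premium plan wins each signup group but Plan Y wins overall — the comparison reverses. The Premium plan's customers skew toward referral, which has a lower base rate.

No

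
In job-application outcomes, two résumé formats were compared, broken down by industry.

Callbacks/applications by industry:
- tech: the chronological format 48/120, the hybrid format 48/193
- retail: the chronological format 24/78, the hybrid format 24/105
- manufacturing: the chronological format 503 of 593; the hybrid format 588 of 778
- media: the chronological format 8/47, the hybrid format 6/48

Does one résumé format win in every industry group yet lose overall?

No

Tech: the chronological format 48/120 = 40.0%, the hybrid format 48/193 = 24.9% → the chronological format
Retail: the chronological format 24/78 = 30.8%, the hybrid format 24/105 = 22.9% → the chronological format
Manufacturing: the chronological format 503/593 = 84.8%, the hybrid format 588/778 = 75.6% → the chronological format
Media: the chronological format 8/47 = 17.0%, the hybrid format 6/48 = 12.5% → the chronological format
Overall: the chronological format 583/838 = 69.6%, the hybrid format 666/1124 = 59.3% → the chronological format
The chronological format wins overall and in every industry group — no reversal.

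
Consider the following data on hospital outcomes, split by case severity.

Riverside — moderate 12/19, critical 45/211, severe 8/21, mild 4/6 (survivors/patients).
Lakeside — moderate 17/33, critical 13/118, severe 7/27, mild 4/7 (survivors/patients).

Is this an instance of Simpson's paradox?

No

Moderate: Riverside 12/19 = 63.2%, Lakeside 17/33 = 51.5% → Riverside
Critical: Riverside 45/211 = 21.3%, Lakeside 13/118 = 11.0% → Riverside
Severe: Riverside 8/21 = 38.1%, Lakeside 7/27 = 25.9% → Riverside
Mild: Riverside 4/6 = 66.7%, Lakeside 4/7 = 57.1% → Riverside
Overall: Riverside 69/257 = 26.8%, Lakeside 41/185 = 22.2% → Riverside
Riverside wins overall and in every case group — no reversal.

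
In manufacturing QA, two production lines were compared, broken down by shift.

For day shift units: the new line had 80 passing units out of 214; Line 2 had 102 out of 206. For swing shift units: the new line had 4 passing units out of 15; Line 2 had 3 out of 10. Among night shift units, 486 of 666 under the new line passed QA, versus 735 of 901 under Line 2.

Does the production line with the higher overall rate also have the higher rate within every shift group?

Day shift: the new line 80/214 = 37.4%, Line 2 102/206 = 49.5% → Line 2
Swing shift: the new line 4/15 = 26.7%, Line 2 3/10 = 30.0% → Line 2
Night shift: the new line 486/666 = 73.0%, Line 2 735/901 = 81.6% → Line 2
Overall: the new line 570/895 = 63.7%, Line 2 840/1117 = 75.2% → Line 2
Line 2 wins overall and in every shift group — no reversal.

Yes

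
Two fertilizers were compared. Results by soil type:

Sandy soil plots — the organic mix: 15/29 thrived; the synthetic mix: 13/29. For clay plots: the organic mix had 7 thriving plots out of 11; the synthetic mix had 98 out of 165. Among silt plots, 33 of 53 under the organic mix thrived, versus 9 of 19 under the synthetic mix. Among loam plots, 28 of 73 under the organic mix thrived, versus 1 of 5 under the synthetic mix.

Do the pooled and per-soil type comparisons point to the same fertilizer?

No

Sandy soil: the organic mix 15/29 = 51.7%, the synthetic mix 13/29 = 44.8% → the organic mix
Clay: the organic mix 7/11 = 63.6%, the synthetic mix 98/165 = 59.4% → the organic mix
Silt: the organic mix 33/53 = 62.3%, the synthetic mix 9/19 = 47.4% → the organic mix
Loam: the organic mix 28/73 = 38.4%, the synthetic mix 1/5 = 20.0% → the organic mix
Overall: the organic mix 83/166 = 50.0%, the synthetic mix 121/218 = 55.5% → the synthetic mix
The organic mix wins each soil group but the synthetic mix wins overall — the comparison reverses. The organic mix's plots skew toward loam, which has a lower base rate.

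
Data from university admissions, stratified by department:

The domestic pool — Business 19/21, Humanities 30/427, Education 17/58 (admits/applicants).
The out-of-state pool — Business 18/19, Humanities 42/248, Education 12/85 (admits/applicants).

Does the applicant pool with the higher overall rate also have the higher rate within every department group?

Business: the domestic pool 19/21 = 90.5%, the out-of-state pool 18/19 = 94.7% → the out-of-state pool
Humanities: the domestic pool 30/427 = 7.0%, the out-of-state pool 42/248 = 16.9% → the out-of-state pool
Education: the domestic pool 17/58 = 29.3%, the out-of-state pool 12/85 = 14.1% → the domestic pool
Overall: the domestic pool 66/506 = 13.0%, the out-of-state pool 72/352 = 20.5% → the out-of-state pool
Neither sweeps: the domestic pool wins 1 of 3 groups, the out-of-state pool wins 2. The out-of-state pool wins overall but not every group — no Simpson reversal.

No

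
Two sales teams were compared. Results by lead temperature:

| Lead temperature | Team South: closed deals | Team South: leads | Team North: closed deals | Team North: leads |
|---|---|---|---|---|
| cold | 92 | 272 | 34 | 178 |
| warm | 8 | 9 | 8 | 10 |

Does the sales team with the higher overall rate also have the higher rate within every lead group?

Cold: Team South 92/272 = 33.8%, Team North 34/178 = 19.1% → Team South
Warm: Team South 8/9 = 88.9%, Team North 8/10 = 80.0% → Team South
Overall: Team South 100/281 = 35.6%, Team North 42/188 = 22.3% → Team South
Team South wins overall and in every lead group — no reversal.

Yes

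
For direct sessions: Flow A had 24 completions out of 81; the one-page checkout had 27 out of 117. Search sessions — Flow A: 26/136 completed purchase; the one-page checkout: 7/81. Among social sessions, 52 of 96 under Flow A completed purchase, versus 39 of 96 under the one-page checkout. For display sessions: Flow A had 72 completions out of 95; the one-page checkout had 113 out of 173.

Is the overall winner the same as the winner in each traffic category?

Yes

Direct: Flow A 24/81 = 29.6%, the one-page checkout 27/117 = 23.1% → Flow A
Search: Flow A 26/136 = 19.1%, the one-page checkout 7/81 = 8.6% → Flow A
Social: Flow A 52/96 = 54.2%, the one-page checkout 39/96 = 40.6% → Flow A
Display: Flow A 72/95 = 75.8%, the one-page checkout 113/173 = 65.3% → Flow A
Overall: Flow A 174/408 = 42.6%, the one-page checkout 186/467 = 39.8% → Flow A
Flow A wins overall and in every traffic group — no reversal.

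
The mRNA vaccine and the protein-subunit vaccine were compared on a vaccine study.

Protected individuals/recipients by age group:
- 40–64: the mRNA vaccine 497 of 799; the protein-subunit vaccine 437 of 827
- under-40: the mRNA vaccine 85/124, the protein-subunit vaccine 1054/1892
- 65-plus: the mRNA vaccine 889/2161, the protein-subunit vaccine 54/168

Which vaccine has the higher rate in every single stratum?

40–64: the mRNA vaccine 497/799 = 62.2%, the protein-subunit vaccine 437/827 = 52.8% → the mRNA vaccine
Under-40: the mRNA vaccine 85/124 = 68.5%, the protein-subunit vaccine 1054/1892 = 55.7% → the mRNA vaccine
65-plus: the mRNA vaccine 889/2161 = 41.1%, the protein-subunit vaccine 54/168 = 32.1% → the mRNA vaccine
The mRNA vaccine has the higher rate in all 3 groups.

the mRNA vaccine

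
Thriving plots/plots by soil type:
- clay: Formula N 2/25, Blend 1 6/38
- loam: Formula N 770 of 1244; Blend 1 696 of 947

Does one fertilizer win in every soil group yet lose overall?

Clay: Formula N 2/25 = 8.0%, Blend 1 6/38 = 15.8% → Blend 1
Loam: Formula N 770/1244 = 61.9%, Blend 1 696/947 = 73.5% → Blend 1
Overall: Formula N 772/1269 = 60.8%, Blend 1 702/985 = 71.3% → Blend 1
Blend 1 wins overall and in every soil group — no reversal.

No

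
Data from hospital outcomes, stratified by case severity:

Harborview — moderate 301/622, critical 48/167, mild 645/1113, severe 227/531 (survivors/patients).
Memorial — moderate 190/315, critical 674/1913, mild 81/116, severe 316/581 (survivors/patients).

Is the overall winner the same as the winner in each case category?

No

Moderate: Harborview 301/622 = 48.4%, Memorial 190/315 = 60.3% → Memorial
Critical: Harborview 48/167 = 28.7%, Memorial 674/1913 = 35.2% → Memorial
Mild: Harborview 645/1113 = 58.0%, Memorial 81/116 = 69.8% → Memorial
Severe: Harborview 227/531 = 42.7%, Memorial 316/581 = 54.4% → Memorial
Overall: Harborview 1221/2433 = 50.2%, Memorial 1261/2925 = 43.1% → Harborview
Memorial wins each case group but Harborview wins overall — the comparison reverses. Memorial's patients skew toward critical, which has a lower base rate.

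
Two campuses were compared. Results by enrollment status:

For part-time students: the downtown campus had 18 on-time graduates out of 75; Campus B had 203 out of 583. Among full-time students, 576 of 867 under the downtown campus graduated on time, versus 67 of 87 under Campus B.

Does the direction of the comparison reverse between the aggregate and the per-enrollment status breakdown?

Part-time: the downtown campus 18/75 = 24.0%, Campus B 203/583 = 34.8% → Campus B
Full-time: the downtown campus 576/867 = 66.4%, Campus B 67/87 = 77.0% → Campus B
Overall: the downtown campus 594/942 = 63.1%, Campus B 270/670 = 40.3% → the downtown campus
Campus B wins each enrollment group but the downtown campus wins overall — the comparison reverses. Campus B's students skew toward part-time, which has a lower base rate.

Yes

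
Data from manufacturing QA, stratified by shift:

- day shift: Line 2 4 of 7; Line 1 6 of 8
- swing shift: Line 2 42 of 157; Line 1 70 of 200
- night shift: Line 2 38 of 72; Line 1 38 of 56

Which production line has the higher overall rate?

Line 1

Day shift: Line 2 4/7 = 57.1%, Line 1 6/8 = 75.0% → Line 1
Swing shift: Line 2 42/157 = 26.8%, Line 1 70/200 = 35.0% → Line 1
Night shift: Line 2 38/72 = 52.8%, Line 1 38/56 = 67.9% → Line 1
Overall: Line 2 84/236 = 35.6%, Line 1 114/264 = 43.2% → Line 1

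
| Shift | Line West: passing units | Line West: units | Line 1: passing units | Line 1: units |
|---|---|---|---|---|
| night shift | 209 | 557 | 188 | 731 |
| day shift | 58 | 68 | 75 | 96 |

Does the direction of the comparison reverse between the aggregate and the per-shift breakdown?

Night shift: Line West 209/557 = 37.5%, Line 1 188/731 = 25.7% → Line West
Day shift: Line West 58/68 = 85.3%, Line 1 75/96 = 78.1% → Line West
Overall: Line West 267/625 = 42.7%, Line 1 263/827 = 31.8% → Line West
Line West wins overall and in every shift group — no reversal.

No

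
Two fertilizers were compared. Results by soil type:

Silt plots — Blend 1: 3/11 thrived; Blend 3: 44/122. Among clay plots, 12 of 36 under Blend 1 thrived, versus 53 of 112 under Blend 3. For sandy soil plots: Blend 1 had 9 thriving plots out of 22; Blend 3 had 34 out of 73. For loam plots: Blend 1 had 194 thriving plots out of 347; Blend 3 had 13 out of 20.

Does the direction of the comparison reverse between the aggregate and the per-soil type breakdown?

Silt: Blend 1 3/11 = 27.3%, Blend 3 44/122 = 36.1% → Blend 3
Clay: Blend 1 12/36 = 33.3%, Blend 3 53/112 = 47.3% → Blend 3
Sandy soil: Blend 1 9/22 = 40.9%, Blend 3 34/73 = 46.6% → Blend 3
Loam: Blend 1 194/347 = 55.9%, Blend 3 13/20 = 65.0% → Blend 3
Overall: Blend 1 218/416 = 52.4%, Blend 3 144/327 = 44.0% → Blend 1
Blend 3 wins each soil group but Blend 1 wins overall — the comparison reverses. Blend 3's plots skew toward silt, which has a lower base rate.

Yes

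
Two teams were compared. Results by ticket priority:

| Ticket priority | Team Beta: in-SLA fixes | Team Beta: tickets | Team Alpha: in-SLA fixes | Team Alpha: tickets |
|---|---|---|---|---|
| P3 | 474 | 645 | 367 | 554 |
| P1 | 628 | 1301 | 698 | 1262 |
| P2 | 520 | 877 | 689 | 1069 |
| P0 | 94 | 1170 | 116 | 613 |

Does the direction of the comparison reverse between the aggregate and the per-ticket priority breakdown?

P3: Team Beta 474/645 = 73.5%, Team Alpha 367/554 = 66.2% → Team Beta
P1: Team Beta 628/1301 = 48.3%, Team Alpha 698/1262 = 55.3% → Team Alpha
P2: Team Beta 520/877 = 59.3%, Team Alpha 689/1069 = 64.5% → Team Alpha
P0: Team Beta 94/1170 = 8.0%, Team Alpha 116/613 = 18.9% → Team Alpha
Overall: Team Beta 1716/3993 = 43.0%, Team Alpha 1870/3498 = 53.5% → Team Alpha
Neither sweeps: Team Beta wins 1 of 4 groups, Team Alpha wins 3. Team Alpha wins overall but not every group — no Simpson reversal.

No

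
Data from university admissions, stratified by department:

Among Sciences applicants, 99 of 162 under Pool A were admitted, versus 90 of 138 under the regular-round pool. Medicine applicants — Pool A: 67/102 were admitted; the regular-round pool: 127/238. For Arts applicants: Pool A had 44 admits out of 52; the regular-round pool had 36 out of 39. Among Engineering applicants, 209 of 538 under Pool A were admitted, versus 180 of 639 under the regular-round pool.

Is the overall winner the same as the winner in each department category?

Sciences: Pool A 99/162 = 61.1%, the regular-round pool 90/138 = 65.2% → the regular-round pool
Medicine: Pool A 67/102 = 65.7%, the regular-round pool 127/238 = 53.4% → Pool A
Arts: Pool A 44/52 = 84.6%, the regular-round pool 36/39 = 92.3% → the regular-round pool
Engineering: Pool A 209/538 = 38.8%, the regular-round pool 180/639 = 28.2% → Pool A
Overall: Pool A 419/854 = 49.1%, the regular-round pool 433/1054 = 41.1% → Pool A
Neither sweeps: Pool A wins 2 of 4 groups, the regular-round pool wins 2. Pool A wins overall but not every group — no Simpson reversal.

No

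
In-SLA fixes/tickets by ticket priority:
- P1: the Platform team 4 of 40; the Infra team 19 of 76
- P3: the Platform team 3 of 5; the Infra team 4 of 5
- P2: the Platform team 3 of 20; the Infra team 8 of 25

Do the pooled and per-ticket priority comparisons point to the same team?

P1: the Platform team 4/40 = 10.0%, the Infra team 19/76 = 25.0% → the Infra team
P3: the Platform team 3/5 = 60.0%, the Infra team 4/5 = 80.0% → the Infra team
P2: the Platform team 3/20 = 15.0%, the Infra team 8/25 = 32.0% → the Infra team
Overall: the Platform team 10/65 = 15.4%, the Infra team 31/106 = 29.2% → the Infra team
The Infra team wins overall and in every ticket group — no reversal.

Yes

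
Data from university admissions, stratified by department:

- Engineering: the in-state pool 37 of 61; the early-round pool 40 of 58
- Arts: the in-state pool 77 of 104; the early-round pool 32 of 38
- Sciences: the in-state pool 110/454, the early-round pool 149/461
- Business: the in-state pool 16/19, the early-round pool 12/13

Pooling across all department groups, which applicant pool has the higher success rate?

the early-round pool

Engineering: the in-state pool 37/61 = 60.7%, the early-round pool 40/58 = 69.0% → the early-round pool
Arts: the in-state pool 77/104 = 74.0%, the early-round pool 32/38 = 84.2% → the early-round pool
Sciences: the in-state pool 110/454 = 24.2%, the early-round pool 149/461 = 32.3% → the early-round pool
Business: the in-state pool 16/19 = 84.2%, the early-round pool 12/13 = 92.3% → the early-round pool
Overall: the in-state pool 240/638 = 37.6%, the early-round pool 233/570 = 40.9% → the early-round pool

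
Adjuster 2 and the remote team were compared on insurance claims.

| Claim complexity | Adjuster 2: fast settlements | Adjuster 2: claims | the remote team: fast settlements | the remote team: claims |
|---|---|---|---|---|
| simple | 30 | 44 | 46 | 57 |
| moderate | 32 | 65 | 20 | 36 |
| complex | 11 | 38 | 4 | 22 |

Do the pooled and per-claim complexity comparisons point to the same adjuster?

No

Simple: Adjuster 2 30/44 = 68.2%, the remote team 46/57 = 80.7% → the remote team
Moderate: Adjuster 2 32/65 = 49.2%, the remote team 20/36 = 55.6% → the remote team
Complex: Adjuster 2 11/38 = 28.9%, the remote team 4/22 = 18.2% → Adjuster 2
Overall: Adjuster 2 73/147 = 49.7%, the remote team 70/115 = 60.9% → the remote team
Neither sweeps: Adjuster 2 wins 1 of 3 groups, the remote team wins 2. The remote team wins overall but not every group — no Simpson reversal.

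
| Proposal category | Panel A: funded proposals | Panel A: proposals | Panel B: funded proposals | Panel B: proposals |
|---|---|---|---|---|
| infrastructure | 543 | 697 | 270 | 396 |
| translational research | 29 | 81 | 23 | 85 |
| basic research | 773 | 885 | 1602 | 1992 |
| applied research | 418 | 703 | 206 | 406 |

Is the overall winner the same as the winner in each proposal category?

Yes

Infrastructure: Panel A 543/697 = 77.9%, Panel B 270/396 = 68.2% → Panel A
Translational research: Panel A 29/81 = 35.8%, Panel B 23/85 = 27.1% → Panel A
Basic research: Panel A 773/885 = 87.3%, Panel B 1602/1992 = 80.4% → Panel A
Applied research: Panel A 418/703 = 59.5%, Panel B 206/406 = 50.7% → Panel A
Overall: Panel A 1763/2366 = 74.5%, Panel B 2101/2879 = 73.0% → Panel A
Panel A wins overall and in every proposal group — no reversal.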